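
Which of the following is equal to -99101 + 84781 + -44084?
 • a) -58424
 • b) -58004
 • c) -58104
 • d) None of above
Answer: d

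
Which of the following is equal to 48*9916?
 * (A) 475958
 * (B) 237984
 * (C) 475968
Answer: C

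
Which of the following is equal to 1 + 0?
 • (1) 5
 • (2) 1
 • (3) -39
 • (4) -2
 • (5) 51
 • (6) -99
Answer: 2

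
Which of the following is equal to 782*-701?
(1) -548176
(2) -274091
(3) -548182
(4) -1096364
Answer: 3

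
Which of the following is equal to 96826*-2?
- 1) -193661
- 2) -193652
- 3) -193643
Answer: 2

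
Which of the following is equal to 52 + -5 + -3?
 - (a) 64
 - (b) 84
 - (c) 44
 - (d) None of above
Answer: c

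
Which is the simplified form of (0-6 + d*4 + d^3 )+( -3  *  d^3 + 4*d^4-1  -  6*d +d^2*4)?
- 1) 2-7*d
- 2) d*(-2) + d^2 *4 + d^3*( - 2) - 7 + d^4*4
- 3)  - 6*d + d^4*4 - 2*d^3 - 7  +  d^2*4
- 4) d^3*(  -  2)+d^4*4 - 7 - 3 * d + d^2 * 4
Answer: 2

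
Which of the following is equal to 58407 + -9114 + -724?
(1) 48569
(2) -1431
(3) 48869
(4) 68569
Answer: 1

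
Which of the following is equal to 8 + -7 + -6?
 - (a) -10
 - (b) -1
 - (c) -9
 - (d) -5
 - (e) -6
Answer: d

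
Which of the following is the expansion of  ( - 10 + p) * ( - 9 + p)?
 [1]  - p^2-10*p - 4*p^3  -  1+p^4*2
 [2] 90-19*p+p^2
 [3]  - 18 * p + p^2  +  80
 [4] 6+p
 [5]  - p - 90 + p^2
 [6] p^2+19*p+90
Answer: 2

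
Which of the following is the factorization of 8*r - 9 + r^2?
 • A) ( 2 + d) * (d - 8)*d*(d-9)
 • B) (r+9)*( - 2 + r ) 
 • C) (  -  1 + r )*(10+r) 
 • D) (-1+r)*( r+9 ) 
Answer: D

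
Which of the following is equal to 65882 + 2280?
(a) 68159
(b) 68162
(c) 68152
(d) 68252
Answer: b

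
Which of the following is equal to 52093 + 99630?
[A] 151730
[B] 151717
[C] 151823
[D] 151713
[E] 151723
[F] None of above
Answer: E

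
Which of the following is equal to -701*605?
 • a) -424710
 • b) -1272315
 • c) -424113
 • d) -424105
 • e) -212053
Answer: d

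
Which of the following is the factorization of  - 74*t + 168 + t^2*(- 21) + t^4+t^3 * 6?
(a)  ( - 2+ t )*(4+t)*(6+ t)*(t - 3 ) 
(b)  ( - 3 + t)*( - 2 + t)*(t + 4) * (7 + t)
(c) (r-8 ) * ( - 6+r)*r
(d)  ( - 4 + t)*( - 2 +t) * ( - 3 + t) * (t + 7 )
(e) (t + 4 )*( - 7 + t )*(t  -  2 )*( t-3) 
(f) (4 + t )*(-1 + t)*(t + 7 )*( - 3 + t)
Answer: b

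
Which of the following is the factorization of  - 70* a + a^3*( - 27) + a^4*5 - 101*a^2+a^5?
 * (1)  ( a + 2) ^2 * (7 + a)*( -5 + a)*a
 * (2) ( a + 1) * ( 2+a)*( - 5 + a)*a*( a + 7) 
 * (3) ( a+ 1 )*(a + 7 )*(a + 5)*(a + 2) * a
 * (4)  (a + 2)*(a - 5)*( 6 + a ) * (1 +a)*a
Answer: 2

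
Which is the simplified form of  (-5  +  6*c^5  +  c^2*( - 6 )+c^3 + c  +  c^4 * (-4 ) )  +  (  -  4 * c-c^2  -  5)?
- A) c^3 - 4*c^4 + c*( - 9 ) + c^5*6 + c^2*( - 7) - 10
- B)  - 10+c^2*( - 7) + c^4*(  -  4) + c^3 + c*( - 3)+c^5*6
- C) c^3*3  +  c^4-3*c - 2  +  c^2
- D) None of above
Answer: B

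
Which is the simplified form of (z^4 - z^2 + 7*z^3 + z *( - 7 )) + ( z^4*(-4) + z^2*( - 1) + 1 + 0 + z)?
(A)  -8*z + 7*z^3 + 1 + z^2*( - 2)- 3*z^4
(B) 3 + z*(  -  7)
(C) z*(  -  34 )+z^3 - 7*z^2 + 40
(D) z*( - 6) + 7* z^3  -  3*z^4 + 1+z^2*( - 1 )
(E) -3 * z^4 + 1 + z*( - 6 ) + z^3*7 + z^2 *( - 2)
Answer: E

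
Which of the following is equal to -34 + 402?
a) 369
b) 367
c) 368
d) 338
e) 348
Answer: c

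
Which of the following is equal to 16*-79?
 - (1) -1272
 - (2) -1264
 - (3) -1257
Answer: 2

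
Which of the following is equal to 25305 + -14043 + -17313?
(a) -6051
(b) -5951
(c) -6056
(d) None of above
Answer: a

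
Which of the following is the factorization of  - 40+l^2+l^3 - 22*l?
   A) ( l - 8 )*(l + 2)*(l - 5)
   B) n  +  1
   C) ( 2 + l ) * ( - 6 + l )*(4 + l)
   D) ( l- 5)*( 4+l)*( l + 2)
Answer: D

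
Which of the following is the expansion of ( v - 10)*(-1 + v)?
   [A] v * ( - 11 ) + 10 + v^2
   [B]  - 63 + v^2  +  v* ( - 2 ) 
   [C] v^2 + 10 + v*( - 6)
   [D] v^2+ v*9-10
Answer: A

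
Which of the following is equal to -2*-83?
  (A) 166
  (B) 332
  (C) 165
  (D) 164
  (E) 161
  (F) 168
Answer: A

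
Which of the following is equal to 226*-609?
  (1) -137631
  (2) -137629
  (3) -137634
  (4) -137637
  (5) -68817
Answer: 3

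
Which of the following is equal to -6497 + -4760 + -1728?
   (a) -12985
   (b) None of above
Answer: a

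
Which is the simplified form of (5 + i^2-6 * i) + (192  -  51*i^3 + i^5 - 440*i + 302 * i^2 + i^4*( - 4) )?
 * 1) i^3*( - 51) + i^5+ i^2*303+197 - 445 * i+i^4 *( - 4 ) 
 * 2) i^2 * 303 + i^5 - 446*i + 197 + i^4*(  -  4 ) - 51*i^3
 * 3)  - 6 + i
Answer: 2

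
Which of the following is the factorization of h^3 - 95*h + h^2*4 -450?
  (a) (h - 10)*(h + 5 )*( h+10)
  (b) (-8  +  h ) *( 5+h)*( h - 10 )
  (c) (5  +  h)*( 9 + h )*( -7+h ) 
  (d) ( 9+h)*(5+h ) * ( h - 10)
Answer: d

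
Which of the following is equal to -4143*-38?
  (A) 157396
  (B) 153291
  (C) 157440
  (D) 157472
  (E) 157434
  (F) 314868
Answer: E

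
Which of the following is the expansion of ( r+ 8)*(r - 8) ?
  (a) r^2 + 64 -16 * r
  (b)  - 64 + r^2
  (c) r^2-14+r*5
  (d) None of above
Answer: b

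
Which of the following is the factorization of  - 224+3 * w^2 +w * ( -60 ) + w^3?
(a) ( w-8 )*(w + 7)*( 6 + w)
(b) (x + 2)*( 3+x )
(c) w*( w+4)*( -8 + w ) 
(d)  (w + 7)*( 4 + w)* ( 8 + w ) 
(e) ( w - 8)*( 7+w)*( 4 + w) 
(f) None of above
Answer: e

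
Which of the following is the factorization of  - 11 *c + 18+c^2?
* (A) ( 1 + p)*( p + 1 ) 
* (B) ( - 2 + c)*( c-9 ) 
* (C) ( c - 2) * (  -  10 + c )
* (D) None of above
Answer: B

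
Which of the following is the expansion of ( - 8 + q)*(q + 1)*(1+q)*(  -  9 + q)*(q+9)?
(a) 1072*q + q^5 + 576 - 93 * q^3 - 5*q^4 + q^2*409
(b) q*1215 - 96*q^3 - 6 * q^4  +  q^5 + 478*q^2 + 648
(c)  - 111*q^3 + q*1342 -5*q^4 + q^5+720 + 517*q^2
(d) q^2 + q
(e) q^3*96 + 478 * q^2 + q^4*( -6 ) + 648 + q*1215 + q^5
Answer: b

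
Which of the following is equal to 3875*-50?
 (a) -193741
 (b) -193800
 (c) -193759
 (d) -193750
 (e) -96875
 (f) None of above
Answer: d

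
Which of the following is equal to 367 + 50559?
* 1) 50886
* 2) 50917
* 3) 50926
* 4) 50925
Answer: 3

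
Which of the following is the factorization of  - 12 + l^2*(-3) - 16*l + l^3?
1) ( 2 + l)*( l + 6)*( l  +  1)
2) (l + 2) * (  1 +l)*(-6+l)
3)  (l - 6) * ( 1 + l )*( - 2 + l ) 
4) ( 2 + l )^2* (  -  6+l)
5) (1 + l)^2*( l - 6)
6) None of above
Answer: 2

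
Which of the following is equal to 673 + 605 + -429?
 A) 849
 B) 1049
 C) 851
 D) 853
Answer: A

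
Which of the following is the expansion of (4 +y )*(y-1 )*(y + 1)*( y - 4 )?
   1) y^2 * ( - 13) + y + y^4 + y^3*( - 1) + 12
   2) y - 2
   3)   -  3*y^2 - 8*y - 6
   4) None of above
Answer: 4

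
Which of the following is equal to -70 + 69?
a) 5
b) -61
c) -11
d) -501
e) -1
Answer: e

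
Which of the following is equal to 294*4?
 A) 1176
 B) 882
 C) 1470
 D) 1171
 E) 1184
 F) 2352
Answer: A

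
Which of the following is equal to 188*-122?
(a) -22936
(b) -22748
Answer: a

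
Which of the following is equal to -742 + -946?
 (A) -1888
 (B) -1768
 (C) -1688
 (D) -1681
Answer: C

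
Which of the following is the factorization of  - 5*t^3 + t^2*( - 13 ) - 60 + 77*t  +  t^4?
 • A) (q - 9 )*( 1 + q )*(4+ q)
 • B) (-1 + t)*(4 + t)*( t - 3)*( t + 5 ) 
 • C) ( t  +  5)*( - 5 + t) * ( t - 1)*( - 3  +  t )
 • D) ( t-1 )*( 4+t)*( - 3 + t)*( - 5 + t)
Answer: D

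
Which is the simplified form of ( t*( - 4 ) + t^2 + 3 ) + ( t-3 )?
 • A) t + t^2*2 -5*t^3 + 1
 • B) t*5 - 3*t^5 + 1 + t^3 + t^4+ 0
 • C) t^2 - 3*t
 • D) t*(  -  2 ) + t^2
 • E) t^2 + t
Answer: C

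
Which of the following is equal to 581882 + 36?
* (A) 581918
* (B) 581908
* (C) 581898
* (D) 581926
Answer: A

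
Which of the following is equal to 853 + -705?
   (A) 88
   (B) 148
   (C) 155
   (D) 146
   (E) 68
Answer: B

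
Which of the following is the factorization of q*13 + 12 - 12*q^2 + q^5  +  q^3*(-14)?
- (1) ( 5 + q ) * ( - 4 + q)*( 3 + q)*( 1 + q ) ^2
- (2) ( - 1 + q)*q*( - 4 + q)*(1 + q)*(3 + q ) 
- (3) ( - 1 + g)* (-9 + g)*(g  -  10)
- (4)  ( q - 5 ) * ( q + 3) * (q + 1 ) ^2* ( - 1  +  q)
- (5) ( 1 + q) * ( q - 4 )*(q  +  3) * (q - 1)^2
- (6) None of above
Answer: 6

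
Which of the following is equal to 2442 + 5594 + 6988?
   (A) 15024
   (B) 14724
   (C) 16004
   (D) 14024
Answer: A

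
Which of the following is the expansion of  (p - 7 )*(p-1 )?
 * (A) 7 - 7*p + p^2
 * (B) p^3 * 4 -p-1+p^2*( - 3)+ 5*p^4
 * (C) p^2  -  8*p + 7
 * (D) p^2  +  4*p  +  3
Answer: C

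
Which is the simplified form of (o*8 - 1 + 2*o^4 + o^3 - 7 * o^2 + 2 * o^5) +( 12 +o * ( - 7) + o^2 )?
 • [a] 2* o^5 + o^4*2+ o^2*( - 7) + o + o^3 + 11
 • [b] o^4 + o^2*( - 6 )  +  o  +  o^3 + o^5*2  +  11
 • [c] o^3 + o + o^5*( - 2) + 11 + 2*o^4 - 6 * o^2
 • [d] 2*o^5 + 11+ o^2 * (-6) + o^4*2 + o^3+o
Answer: d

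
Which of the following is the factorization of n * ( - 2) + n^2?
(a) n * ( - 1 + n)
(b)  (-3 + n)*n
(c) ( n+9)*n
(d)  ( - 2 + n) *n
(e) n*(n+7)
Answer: d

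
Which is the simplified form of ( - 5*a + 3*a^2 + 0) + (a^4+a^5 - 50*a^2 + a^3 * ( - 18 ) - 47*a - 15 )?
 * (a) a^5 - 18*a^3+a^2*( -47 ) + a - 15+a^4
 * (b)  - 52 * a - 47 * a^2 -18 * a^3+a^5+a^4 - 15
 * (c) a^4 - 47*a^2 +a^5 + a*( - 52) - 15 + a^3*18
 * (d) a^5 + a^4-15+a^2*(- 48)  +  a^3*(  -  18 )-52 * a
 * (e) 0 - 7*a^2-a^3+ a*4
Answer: b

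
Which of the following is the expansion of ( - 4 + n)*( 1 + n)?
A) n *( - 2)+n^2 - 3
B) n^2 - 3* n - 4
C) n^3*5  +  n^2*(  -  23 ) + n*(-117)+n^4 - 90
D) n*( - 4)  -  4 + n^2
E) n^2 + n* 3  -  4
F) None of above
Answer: B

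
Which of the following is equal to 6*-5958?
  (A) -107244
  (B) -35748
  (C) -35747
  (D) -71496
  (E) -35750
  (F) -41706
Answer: B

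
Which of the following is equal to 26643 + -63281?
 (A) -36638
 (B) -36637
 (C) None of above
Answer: A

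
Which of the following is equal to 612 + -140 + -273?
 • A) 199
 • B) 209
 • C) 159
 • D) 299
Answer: A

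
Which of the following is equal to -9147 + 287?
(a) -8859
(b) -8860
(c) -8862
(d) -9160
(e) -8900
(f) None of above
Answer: b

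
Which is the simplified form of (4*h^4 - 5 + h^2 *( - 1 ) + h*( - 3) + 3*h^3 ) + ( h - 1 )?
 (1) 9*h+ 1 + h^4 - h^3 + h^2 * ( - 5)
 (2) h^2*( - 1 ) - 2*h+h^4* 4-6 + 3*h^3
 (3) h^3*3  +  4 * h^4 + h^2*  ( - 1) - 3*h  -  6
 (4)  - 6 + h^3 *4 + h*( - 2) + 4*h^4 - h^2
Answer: 2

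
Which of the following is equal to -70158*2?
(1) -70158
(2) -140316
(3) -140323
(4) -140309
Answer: 2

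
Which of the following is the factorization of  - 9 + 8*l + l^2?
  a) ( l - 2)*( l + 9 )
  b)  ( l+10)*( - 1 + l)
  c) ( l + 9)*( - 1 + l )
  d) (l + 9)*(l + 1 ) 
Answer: c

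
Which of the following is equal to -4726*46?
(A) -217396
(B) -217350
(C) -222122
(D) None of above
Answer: A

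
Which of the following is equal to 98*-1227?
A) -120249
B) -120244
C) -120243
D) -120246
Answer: D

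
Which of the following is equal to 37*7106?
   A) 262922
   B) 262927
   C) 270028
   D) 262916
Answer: A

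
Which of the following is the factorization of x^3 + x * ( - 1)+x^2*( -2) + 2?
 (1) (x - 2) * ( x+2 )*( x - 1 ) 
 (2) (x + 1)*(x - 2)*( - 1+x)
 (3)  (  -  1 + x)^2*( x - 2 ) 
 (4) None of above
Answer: 2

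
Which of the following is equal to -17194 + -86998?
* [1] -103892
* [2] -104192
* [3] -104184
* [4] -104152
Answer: 2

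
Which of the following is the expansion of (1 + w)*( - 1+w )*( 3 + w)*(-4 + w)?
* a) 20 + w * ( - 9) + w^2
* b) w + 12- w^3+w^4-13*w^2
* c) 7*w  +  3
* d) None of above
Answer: b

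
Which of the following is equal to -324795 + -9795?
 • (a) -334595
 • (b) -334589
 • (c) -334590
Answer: c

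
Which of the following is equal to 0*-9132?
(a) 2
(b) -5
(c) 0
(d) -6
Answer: c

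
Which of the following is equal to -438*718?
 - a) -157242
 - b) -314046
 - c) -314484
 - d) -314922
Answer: c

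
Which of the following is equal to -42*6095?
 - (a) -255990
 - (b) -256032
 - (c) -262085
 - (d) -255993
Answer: a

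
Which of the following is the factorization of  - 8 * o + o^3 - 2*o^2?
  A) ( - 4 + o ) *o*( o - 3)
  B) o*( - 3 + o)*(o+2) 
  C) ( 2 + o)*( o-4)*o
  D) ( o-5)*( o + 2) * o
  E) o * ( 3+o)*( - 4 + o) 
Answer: C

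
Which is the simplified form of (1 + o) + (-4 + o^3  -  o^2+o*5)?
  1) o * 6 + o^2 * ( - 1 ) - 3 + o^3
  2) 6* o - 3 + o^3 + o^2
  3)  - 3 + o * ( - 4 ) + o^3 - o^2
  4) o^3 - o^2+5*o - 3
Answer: 1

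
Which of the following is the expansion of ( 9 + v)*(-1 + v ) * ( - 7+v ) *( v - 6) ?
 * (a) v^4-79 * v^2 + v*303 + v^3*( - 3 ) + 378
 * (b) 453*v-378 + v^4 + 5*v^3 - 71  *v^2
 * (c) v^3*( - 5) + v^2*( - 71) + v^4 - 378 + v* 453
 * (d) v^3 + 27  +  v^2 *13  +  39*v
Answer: c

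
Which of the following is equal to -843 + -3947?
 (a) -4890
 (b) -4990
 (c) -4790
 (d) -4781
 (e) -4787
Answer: c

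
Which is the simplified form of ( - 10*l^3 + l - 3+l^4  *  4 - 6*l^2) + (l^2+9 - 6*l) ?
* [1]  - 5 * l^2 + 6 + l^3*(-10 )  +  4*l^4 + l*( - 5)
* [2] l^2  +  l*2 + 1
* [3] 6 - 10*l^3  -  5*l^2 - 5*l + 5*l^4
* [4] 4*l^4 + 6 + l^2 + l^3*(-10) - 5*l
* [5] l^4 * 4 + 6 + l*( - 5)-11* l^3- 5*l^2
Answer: 1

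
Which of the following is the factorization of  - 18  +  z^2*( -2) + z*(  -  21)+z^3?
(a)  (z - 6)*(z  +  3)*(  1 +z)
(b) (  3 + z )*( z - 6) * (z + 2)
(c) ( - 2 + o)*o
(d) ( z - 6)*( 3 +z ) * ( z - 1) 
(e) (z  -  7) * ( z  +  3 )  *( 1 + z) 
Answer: a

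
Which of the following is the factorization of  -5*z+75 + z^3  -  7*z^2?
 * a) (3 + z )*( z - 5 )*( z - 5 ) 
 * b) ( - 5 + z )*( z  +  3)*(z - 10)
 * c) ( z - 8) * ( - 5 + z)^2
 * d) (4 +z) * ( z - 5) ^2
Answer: a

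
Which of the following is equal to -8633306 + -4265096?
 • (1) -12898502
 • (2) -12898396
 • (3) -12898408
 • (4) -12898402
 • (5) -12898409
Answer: 4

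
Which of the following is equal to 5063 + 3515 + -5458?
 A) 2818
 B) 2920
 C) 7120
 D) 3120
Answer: D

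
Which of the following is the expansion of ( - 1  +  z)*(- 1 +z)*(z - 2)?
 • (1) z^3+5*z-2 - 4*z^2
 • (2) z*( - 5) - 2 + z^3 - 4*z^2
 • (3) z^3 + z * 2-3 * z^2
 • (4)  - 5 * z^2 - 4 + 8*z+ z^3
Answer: 1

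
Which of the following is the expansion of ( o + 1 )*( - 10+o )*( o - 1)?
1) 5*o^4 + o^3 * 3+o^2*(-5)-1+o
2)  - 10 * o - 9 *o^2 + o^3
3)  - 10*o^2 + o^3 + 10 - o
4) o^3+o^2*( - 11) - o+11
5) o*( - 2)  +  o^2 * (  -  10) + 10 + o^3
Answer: 3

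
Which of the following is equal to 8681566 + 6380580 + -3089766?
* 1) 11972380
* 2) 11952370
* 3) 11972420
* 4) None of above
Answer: 1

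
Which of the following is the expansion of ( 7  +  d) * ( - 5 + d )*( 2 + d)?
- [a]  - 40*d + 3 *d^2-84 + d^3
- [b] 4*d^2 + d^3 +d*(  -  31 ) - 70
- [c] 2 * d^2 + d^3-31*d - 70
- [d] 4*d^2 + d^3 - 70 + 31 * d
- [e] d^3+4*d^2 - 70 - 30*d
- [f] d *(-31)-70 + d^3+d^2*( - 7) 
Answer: b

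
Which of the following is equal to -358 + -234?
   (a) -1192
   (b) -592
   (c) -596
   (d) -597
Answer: b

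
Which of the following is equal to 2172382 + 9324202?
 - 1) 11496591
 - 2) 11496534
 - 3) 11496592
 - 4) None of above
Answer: 4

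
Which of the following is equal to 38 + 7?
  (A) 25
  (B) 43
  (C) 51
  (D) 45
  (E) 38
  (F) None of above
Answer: D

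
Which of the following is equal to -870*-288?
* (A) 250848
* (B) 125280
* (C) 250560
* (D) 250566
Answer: C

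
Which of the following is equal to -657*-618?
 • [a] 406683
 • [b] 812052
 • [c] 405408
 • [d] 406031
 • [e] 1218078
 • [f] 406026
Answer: f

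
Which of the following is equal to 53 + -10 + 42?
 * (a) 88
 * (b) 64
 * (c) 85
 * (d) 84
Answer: c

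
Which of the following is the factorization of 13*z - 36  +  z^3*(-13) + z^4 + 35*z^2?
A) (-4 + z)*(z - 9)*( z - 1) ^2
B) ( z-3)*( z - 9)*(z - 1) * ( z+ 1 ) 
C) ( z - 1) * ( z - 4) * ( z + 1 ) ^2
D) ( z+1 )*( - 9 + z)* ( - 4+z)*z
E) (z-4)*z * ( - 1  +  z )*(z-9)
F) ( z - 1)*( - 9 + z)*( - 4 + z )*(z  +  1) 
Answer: F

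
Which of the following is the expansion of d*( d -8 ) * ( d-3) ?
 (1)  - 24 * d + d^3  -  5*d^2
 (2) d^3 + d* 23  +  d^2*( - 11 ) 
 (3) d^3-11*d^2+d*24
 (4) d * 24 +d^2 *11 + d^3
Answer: 3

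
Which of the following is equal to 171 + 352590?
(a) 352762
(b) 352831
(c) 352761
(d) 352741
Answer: c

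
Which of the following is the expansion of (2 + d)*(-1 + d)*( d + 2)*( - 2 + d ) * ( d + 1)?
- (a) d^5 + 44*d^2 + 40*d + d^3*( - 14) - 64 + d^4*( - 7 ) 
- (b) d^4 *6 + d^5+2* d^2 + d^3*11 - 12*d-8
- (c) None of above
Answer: c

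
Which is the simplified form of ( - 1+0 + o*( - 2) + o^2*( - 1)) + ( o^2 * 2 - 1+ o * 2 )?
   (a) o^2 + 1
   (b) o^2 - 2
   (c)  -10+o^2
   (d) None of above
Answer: b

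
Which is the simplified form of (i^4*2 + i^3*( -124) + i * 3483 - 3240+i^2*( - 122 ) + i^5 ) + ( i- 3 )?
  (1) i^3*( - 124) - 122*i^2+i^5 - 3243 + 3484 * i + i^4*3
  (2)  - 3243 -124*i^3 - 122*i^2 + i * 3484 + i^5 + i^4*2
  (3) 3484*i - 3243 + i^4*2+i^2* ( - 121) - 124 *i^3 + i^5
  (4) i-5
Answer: 2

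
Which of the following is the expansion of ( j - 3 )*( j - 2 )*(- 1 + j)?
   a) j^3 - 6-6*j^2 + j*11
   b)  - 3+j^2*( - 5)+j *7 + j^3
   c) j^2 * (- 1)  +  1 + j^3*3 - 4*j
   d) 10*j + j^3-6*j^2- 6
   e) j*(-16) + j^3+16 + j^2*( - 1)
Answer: a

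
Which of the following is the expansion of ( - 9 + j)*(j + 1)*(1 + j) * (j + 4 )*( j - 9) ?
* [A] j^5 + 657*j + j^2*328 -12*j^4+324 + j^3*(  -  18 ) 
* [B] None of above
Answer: A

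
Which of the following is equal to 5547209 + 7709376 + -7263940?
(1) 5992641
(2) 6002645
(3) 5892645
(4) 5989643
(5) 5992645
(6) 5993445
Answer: 5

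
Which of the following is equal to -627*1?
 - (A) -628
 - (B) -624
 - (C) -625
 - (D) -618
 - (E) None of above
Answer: E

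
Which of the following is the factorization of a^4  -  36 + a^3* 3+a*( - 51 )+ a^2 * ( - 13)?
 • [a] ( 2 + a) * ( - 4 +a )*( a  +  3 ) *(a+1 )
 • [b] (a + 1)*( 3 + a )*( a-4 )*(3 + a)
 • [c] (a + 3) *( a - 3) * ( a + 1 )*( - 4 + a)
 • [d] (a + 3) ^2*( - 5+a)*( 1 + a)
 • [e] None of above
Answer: b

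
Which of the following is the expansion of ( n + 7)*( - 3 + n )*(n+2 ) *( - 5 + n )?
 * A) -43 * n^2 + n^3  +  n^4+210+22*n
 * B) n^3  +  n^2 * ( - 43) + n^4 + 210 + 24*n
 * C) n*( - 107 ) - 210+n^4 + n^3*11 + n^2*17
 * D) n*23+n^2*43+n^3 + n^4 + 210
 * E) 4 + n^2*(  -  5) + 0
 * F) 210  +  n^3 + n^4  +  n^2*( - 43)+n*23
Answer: F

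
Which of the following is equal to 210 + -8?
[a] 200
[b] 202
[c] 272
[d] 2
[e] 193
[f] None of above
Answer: b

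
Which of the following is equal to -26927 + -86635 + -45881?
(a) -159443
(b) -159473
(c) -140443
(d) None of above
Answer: a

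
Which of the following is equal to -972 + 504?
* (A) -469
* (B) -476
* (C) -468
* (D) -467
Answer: C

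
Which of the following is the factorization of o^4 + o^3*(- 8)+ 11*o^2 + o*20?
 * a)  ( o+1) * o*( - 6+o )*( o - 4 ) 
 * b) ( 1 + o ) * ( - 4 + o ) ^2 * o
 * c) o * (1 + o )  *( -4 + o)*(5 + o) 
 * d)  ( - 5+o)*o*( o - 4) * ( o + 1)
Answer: d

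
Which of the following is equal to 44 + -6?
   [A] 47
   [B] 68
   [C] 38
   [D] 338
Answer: C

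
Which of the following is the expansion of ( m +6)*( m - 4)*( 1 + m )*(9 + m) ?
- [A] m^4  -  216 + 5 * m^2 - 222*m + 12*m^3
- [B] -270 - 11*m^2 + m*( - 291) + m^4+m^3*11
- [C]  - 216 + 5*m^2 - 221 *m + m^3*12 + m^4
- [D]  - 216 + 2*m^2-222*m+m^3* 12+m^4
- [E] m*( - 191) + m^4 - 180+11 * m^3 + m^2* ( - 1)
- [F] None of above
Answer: A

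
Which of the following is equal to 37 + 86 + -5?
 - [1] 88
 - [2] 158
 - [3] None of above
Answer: 3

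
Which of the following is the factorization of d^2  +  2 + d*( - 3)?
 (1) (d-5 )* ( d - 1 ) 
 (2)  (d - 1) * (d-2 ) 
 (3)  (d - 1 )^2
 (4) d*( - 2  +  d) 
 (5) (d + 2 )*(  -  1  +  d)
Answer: 2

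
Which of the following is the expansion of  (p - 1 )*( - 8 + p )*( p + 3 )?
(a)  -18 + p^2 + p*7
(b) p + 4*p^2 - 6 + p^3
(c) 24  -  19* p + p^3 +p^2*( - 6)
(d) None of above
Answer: c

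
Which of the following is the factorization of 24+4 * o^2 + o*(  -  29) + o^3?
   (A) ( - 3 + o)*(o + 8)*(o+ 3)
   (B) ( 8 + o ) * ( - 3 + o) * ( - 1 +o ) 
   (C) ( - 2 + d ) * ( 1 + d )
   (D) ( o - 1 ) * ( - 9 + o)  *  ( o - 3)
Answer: B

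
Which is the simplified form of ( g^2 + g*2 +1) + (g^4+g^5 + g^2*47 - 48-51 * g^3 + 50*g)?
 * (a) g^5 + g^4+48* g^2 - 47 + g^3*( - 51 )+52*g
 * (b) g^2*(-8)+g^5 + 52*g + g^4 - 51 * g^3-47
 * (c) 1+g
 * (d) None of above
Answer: a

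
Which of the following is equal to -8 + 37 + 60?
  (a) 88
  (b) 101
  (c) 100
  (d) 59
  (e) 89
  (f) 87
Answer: e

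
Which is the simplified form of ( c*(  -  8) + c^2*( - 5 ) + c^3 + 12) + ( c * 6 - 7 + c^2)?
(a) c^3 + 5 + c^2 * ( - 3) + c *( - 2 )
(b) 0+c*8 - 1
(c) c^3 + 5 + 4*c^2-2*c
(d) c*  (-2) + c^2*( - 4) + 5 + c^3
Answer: d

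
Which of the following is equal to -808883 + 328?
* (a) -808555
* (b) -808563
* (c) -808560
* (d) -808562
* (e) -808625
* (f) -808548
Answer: a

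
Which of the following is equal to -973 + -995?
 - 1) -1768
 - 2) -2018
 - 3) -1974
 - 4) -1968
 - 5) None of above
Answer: 4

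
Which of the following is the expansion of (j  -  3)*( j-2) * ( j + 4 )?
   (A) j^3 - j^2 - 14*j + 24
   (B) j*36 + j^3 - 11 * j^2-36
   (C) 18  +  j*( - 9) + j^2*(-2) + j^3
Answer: A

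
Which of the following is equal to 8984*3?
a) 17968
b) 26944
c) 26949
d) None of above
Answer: d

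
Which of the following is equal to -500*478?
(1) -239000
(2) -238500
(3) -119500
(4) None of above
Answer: 1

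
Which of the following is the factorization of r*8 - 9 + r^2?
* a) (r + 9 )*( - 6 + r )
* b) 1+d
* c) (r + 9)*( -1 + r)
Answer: c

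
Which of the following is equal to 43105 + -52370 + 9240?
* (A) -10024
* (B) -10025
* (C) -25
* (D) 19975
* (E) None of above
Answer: C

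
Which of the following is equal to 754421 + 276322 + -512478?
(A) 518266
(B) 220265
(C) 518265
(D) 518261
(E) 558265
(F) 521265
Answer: C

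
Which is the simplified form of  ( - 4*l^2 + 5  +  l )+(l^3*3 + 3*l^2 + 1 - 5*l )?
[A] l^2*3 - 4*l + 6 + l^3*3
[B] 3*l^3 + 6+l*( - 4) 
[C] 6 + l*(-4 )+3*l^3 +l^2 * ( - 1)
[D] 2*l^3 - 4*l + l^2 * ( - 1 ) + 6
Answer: C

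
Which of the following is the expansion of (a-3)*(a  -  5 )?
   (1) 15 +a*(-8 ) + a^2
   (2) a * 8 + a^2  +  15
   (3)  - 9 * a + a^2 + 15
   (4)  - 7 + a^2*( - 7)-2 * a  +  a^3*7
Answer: 1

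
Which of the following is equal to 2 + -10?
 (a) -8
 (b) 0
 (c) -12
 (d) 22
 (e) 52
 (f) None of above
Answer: a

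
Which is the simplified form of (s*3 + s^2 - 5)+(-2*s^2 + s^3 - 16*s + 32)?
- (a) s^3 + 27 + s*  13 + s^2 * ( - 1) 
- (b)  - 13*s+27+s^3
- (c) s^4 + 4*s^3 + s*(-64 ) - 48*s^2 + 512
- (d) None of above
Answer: d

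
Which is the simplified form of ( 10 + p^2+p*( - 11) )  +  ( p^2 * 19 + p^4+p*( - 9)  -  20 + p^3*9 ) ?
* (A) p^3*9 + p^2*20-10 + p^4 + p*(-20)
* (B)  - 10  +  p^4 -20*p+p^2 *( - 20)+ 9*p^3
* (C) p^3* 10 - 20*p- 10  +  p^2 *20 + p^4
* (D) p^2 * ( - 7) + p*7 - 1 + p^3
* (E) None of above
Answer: A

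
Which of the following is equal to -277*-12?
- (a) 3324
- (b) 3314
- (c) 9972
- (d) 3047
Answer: a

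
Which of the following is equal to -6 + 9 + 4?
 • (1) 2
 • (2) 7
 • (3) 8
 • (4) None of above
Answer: 2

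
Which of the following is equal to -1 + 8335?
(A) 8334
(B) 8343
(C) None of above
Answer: A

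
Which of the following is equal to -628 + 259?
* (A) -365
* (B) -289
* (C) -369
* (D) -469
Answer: C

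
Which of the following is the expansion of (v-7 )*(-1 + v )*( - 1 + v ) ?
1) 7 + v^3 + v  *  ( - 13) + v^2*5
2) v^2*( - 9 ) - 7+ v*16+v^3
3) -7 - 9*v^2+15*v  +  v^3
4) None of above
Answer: 3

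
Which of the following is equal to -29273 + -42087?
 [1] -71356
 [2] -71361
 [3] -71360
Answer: 3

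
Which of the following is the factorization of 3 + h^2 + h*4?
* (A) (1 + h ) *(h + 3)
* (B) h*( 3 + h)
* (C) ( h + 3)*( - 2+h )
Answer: A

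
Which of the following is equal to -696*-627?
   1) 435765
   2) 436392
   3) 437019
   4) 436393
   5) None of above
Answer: 2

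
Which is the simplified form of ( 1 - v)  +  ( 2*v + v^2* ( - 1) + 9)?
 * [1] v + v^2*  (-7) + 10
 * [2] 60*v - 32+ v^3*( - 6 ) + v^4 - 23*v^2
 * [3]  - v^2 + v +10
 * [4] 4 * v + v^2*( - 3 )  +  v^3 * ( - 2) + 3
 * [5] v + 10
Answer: 3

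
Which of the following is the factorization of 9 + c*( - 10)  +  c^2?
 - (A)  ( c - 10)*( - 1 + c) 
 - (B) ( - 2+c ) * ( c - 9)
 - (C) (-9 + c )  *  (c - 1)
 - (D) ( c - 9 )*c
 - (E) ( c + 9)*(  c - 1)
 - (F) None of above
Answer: C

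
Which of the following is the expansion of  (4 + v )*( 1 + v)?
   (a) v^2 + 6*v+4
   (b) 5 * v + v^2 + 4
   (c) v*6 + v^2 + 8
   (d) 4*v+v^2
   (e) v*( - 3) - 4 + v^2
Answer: b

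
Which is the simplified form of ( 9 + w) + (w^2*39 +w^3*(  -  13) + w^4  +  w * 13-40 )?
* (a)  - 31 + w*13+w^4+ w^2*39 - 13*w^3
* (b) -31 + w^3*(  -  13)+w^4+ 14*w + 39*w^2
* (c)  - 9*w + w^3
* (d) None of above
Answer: b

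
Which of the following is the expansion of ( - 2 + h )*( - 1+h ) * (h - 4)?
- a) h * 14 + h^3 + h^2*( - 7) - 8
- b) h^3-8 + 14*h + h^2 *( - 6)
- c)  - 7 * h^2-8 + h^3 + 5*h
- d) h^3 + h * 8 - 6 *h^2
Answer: a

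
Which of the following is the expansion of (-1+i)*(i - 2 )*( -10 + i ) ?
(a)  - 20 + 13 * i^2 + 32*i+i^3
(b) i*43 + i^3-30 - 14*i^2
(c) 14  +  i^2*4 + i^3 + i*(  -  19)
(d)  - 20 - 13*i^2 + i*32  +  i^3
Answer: d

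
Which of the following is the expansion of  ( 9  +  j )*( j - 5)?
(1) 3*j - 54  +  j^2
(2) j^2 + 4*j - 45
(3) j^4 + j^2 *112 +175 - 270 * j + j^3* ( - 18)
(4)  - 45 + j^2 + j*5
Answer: 2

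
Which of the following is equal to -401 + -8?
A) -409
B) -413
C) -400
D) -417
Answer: A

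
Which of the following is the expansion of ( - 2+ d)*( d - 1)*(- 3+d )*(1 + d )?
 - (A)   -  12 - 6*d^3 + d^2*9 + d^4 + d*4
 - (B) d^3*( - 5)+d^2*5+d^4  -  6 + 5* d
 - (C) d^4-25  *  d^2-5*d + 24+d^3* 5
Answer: B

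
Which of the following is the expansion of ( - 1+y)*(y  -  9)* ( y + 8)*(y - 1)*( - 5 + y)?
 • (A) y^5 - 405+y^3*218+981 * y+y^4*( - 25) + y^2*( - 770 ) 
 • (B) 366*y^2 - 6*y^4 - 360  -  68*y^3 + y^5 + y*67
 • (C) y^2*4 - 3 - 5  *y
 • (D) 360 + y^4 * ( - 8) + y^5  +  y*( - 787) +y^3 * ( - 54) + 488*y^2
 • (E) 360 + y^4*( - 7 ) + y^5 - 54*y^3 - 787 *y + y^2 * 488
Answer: D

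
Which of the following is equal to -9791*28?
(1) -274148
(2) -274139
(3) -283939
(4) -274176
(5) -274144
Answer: 1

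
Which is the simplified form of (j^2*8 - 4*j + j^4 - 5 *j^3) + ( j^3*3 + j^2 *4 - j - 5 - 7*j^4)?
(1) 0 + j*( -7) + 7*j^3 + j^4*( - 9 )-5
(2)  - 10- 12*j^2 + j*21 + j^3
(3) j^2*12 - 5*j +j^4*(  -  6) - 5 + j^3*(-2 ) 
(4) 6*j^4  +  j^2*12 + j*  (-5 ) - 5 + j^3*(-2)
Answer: 3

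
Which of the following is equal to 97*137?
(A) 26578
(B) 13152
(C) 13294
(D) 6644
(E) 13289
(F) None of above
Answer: E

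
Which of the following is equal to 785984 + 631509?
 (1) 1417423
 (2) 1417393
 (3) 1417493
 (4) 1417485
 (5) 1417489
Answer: 3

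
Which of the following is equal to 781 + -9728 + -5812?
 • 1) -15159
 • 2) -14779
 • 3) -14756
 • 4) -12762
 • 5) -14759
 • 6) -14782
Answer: 5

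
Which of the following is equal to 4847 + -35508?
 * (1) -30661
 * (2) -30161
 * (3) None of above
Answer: 1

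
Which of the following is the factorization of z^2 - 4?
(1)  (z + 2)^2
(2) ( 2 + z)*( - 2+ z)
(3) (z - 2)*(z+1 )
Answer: 2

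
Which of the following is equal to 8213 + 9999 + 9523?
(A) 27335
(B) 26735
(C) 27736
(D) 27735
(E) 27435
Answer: D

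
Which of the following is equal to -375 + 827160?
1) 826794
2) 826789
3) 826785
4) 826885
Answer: 3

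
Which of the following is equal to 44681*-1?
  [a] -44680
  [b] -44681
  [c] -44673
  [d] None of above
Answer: b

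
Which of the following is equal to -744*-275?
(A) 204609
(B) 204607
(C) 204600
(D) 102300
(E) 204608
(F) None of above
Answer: C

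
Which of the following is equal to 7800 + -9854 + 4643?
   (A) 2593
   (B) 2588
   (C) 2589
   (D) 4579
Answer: C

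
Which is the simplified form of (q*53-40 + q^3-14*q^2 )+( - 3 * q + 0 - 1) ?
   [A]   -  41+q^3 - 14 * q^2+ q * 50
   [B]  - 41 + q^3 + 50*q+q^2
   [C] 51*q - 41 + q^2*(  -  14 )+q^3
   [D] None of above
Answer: A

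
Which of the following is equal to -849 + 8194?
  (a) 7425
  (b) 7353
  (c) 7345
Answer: c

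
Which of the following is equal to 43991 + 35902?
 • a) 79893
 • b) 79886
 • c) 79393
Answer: a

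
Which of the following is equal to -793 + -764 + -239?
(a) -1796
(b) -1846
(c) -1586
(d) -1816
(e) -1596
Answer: a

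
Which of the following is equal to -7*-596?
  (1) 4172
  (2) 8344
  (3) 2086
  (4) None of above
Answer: 1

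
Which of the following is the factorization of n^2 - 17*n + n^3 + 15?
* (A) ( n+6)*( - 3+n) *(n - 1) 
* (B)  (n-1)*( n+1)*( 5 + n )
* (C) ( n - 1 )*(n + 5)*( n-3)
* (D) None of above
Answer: C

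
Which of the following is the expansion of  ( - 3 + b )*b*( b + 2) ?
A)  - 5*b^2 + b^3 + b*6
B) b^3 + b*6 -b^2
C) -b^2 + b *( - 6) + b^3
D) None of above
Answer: C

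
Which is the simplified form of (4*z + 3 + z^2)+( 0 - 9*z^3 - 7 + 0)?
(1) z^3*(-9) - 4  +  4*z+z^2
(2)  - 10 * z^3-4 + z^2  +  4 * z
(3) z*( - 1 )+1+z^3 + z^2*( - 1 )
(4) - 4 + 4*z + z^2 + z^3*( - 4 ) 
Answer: 1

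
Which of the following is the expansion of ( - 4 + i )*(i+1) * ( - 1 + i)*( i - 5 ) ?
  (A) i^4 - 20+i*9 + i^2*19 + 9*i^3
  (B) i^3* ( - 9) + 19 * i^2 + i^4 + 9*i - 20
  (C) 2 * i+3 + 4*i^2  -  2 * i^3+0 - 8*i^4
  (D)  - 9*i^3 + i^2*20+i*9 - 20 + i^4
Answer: B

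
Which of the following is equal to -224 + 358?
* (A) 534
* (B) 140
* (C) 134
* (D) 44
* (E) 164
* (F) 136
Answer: C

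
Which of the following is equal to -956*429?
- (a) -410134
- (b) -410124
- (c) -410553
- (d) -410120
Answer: b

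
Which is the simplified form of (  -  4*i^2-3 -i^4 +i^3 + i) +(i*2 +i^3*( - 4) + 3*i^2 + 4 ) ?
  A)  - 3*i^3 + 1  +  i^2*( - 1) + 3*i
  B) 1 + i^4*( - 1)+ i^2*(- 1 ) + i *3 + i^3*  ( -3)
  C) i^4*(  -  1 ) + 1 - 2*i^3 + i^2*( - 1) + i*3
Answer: B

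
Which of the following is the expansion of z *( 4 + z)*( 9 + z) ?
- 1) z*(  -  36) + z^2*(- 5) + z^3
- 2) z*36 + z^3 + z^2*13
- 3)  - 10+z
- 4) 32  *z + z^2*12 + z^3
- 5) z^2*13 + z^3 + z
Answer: 2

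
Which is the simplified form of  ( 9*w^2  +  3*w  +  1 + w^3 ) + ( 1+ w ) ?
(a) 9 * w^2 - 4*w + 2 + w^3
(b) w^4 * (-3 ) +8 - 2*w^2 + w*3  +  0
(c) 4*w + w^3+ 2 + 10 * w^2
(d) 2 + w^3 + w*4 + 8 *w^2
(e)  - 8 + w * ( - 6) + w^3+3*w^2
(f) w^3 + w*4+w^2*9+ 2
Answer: f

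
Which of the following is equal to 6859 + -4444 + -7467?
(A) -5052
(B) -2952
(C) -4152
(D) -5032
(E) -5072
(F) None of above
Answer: A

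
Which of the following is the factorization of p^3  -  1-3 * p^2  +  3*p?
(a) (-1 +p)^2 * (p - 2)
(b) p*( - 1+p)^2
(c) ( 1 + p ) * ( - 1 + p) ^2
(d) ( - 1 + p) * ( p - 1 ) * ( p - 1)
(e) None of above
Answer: d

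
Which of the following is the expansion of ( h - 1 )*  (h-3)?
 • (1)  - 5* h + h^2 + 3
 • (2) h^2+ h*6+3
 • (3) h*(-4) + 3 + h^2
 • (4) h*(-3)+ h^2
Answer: 3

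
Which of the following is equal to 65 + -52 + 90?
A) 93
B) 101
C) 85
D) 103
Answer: D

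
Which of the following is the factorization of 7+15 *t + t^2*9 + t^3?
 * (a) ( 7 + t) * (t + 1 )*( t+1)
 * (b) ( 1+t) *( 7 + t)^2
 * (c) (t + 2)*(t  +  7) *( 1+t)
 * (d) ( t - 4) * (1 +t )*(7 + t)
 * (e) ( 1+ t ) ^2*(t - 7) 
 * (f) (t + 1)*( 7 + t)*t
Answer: a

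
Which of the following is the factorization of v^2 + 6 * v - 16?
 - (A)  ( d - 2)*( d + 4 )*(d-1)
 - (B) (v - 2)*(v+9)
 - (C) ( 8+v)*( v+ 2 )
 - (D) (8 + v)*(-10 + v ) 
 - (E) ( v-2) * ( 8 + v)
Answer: E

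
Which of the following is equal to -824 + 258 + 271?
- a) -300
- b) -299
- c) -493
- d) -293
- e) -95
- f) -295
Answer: f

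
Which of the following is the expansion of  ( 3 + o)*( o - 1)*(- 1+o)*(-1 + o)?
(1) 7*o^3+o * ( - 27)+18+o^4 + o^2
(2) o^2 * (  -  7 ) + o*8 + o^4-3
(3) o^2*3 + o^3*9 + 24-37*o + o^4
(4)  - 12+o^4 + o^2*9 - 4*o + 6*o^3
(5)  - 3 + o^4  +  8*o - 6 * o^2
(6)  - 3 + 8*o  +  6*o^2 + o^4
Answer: 5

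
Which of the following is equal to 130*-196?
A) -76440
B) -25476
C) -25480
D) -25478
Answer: C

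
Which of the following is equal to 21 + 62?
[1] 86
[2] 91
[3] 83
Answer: 3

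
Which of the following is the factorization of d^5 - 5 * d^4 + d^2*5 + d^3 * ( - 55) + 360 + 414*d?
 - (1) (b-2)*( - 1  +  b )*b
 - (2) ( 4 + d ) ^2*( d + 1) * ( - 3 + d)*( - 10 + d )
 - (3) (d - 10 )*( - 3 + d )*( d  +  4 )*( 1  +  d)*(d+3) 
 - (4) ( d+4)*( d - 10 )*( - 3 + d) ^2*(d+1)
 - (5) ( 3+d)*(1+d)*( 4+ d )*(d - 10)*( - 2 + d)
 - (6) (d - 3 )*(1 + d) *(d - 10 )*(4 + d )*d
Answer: 3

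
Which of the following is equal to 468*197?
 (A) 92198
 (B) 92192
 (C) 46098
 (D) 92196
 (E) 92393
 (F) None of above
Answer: D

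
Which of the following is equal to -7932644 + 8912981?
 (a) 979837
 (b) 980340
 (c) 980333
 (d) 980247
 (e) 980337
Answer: e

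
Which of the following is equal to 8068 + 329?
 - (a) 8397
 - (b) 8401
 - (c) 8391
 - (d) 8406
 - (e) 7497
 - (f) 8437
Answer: a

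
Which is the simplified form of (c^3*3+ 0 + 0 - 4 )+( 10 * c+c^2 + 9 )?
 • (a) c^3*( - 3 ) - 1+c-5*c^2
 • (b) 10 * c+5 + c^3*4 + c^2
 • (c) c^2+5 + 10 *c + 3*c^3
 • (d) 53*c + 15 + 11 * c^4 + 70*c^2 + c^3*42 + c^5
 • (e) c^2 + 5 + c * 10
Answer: c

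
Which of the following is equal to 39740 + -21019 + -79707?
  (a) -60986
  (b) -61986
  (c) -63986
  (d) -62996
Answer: a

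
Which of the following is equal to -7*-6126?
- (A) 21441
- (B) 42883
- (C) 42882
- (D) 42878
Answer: C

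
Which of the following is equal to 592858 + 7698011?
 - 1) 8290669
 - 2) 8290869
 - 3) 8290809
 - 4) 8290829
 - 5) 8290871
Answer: 2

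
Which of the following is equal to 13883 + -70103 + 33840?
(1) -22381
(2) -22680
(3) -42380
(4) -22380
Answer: 4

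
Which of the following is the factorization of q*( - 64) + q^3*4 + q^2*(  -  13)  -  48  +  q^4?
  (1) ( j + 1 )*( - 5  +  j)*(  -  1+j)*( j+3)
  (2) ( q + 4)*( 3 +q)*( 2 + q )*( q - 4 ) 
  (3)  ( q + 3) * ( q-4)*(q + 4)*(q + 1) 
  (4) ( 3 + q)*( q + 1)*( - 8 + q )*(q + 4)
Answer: 3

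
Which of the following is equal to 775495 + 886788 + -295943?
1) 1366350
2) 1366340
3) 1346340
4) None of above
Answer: 2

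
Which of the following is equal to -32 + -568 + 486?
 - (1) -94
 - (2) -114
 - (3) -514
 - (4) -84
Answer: 2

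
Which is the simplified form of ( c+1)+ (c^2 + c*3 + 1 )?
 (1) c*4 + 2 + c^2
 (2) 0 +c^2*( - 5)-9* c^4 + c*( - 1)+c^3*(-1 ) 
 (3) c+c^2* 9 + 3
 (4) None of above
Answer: 1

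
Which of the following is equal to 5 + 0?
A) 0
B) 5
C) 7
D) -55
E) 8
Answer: B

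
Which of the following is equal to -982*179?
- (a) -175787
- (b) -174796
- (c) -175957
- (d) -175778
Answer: d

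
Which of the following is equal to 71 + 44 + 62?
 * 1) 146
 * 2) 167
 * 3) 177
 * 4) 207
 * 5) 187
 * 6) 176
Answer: 3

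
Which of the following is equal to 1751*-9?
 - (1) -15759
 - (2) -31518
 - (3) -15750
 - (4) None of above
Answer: 1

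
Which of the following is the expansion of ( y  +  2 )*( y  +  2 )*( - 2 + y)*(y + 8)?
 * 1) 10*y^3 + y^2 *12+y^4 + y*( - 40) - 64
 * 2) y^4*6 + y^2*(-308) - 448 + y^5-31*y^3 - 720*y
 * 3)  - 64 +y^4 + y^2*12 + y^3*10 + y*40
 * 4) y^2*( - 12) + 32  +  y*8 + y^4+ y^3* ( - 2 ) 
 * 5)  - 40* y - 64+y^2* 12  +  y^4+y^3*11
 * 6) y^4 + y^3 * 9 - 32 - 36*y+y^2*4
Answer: 1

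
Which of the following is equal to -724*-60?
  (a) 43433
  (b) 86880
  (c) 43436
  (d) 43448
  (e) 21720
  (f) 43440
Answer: f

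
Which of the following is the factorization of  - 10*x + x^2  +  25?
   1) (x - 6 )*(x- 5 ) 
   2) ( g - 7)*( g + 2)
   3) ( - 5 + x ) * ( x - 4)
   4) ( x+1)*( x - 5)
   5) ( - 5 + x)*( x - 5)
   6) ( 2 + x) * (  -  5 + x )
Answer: 5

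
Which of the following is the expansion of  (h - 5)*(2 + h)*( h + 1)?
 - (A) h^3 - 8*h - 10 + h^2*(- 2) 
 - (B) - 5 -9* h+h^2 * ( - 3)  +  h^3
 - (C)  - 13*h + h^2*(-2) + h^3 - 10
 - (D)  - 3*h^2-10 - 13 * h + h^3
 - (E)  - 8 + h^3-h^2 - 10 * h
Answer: C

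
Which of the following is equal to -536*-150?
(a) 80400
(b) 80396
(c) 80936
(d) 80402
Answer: a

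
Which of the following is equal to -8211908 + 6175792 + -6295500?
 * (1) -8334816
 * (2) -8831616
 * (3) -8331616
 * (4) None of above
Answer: 3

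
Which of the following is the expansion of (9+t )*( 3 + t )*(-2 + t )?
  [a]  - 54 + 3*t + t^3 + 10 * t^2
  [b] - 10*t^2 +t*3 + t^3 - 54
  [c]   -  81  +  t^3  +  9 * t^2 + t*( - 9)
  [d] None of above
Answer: a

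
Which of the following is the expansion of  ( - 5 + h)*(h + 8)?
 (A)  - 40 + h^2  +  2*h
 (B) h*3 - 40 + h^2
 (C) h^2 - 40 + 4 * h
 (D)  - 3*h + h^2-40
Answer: B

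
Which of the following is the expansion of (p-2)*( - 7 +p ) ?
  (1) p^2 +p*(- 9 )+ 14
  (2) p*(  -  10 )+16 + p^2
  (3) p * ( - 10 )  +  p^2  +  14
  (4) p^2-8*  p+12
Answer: 1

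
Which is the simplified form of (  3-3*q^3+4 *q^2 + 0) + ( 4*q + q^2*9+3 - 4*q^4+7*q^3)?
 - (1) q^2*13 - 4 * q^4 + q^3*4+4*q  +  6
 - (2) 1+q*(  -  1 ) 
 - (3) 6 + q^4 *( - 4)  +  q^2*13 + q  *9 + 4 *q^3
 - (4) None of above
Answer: 1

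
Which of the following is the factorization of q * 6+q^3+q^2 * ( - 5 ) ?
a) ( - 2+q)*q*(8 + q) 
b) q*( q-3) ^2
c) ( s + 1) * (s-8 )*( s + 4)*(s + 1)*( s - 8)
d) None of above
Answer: d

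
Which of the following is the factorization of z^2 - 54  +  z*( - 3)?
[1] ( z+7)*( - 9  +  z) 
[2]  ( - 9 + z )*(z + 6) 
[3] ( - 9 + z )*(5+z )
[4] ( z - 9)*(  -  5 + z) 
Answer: 2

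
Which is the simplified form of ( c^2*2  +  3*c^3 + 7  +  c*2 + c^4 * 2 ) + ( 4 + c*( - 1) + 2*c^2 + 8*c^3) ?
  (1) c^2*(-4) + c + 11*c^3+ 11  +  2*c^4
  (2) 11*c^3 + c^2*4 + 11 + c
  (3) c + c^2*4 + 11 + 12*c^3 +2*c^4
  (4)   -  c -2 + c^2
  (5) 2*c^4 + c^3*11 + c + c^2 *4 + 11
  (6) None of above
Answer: 5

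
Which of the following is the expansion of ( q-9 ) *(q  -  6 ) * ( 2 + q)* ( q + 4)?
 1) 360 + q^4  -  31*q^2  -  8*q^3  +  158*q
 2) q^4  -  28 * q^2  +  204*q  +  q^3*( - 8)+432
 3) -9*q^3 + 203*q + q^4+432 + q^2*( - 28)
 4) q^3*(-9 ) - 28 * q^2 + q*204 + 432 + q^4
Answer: 4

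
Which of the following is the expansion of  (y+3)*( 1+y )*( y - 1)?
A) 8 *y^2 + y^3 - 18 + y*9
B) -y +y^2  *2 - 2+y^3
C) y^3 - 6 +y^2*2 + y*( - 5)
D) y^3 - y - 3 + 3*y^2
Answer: D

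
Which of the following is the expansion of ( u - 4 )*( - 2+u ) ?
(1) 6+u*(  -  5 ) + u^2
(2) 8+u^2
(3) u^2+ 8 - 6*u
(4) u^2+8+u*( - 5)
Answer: 3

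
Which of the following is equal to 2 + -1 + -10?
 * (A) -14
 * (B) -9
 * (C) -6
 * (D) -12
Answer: B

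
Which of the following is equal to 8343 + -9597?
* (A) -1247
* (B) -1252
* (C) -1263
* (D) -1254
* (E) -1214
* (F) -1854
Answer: D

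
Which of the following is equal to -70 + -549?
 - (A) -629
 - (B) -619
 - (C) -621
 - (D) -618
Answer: B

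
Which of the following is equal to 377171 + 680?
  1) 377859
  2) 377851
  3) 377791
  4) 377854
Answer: 2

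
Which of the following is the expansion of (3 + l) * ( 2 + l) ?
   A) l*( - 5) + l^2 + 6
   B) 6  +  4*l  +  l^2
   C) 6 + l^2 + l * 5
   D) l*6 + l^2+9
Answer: C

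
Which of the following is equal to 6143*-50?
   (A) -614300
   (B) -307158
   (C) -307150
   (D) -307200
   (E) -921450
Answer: C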